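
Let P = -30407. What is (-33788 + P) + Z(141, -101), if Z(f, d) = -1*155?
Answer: -64350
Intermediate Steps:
Z(f, d) = -155
(-33788 + P) + Z(141, -101) = (-33788 - 30407) - 155 = -64195 - 155 = -64350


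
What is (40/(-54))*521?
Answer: -10420/27 ≈ -385.93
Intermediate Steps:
(40/(-54))*521 = (40*(-1/54))*521 = -20/27*521 = -10420/27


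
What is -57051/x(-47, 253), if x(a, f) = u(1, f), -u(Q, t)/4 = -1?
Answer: -57051/4 ≈ -14263.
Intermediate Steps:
u(Q, t) = 4 (u(Q, t) = -4*(-1) = 4)
x(a, f) = 4
-57051/x(-47, 253) = -57051/4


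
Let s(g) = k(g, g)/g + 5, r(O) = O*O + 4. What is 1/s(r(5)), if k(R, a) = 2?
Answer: 29/147 ≈ 0.19728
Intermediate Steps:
r(O) = 4 + O**2 (r(O) = O**2 + 4 = 4 + O**2)
s(g) = 5 + 2/g (s(g) = 2/g + 5 = 5 + 2/g)
1/s(r(5)) = 1/(5 + 2/(4 + 5**2)) = 1/(5 + 2/(4 + 25)) = 1/(5 + 2/29) = 1/(147/29) = 29/147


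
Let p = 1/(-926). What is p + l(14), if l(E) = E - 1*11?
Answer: 2777/926 ≈ 2.9989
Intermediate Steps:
l(E) = -11 + E (l(E) = E - 11 = -11 + E)
p = -1/926 ≈ -0.0010799
p + l(14) = -1/926 + (-11 + 14) = -1/926 + 3 = 2777/926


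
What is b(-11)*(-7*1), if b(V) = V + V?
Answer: 154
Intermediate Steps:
b(V) = 2*V
b(-11)*(-7*1) = (2*(-11))*(-7*1) = -22*(-7) = 154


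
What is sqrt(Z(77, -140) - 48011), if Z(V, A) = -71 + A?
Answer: 3*I*sqrt(5358) ≈ 219.59*I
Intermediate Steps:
sqrt(Z(77, -140) - 48011) = sqrt((-71 - 140) - 48011) = sqrt(-211 - 48011) = sqrt(-48222) = 3*I*sqrt(5358)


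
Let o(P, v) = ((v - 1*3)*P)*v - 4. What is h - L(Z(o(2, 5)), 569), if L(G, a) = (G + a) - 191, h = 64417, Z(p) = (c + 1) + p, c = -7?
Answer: 64029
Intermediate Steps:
o(P, v) = -4 + P*v*(-3 + v) (o(P, v) = ((v - 3)*P)*v - 4 = ((-3 + v)*P)*v - 4 = (P*(-3 + v))*v - 4 = P*v*(-3 + v) - 4 = -4 + P*v*(-3 + v))
Z(p) = -6 + p (Z(p) = (-7 + 1) + p = -6 + p)
L(G, a) = -191 + G + a
h - L(Z(o(2, 5)), 569) = 64417 - (-191 + (-6 + (-4 + 2*5² - 3*2*5)) + 569) = 64417 - (-191 + (-6 + (-4 + 2*25 - 30)) + 569) = 64417 - (-191 + (-6 + (-4 + 50 - 30)) + 569) = 64417 - (-191 + (-6 + 16) + 569) = 64417 - (-191 + 10 + 569) = 64417 - 1*388 = 64417 - 388 = 64029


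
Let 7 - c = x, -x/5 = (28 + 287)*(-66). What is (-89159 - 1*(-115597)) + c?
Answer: -77505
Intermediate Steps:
x = 103950 (x = -5*(28 + 287)*(-66) = -1575*(-66) = -5*(-20790) = 103950)
c = -103943 (c = 7 - 1*103950 = 7 - 103950 = -103943)
(-89159 - 1*(-115597)) + c = (-89159 - 1*(-115597)) - 103943 = (-89159 + 115597) - 103943 = 26438 - 103943 = -77505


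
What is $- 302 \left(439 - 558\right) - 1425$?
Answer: $34513$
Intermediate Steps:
$- 302 \left(439 - 558\right) - 1425 = \left(-302\right) \left(-119\right) - 1425 = 35938 - 1425 = 34513$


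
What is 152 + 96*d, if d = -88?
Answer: -8296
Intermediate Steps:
152 + 96*d = 152 + 96*(-88) = 152 - 8448 = -8296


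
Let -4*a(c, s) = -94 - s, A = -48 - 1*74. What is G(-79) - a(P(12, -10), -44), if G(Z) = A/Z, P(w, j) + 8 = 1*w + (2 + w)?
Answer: -1731/158 ≈ -10.956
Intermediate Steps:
A = -122 (A = -48 - 74 = -122)
P(w, j) = -6 + 2*w (P(w, j) = -8 + (1*w + (2 + w)) = -8 + (w + (2 + w)) = -8 + (2 + 2*w) = -6 + 2*w)
a(c, s) = 47/2 + s/4 (a(c, s) = -(-94 - s)/4 = 47/2 + s/4)
G(Z) = -122/Z
G(-79) - a(P(12, -10), -44) = -122/(-79) - (47/2 + (¼)*(-44)) = -122*(-1/79) - (47/2 - 11) = 122/79 - 1*25/2 = 122/79 - 25/2 = -1731/158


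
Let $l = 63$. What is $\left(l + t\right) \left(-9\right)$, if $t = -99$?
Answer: $324$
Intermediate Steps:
$\left(l + t\right) \left(-9\right) = \left(63 - 99\right) \left(-9\right) = \left(-36\right) \left(-9\right) = 324$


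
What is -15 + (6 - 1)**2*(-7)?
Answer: -190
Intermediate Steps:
-15 + (6 - 1)**2*(-7) = -15 + 5**2*(-7) = -15 + 25*(-7) = -15 - 175 = -190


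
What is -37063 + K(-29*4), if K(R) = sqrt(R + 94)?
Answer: -37063 + I*sqrt(22) ≈ -37063.0 + 4.6904*I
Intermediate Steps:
K(R) = sqrt(94 + R)
-37063 + K(-29*4) = -37063 + sqrt(94 - 29*4) = -37063 + sqrt(94 - 116) = -37063 + sqrt(-22) = -37063 + I*sqrt(22)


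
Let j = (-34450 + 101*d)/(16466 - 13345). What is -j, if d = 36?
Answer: 30814/3121 ≈ 9.8731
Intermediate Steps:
j = -30814/3121 (j = (-34450 + 101*36)/(16466 - 13345) = (-34450 + 3636)/3121 = -30814*1/3121 = -30814/3121 ≈ -9.8731)
-j = -1*(-30814/3121) = 30814/3121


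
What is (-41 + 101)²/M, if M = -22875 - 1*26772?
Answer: -1200/16549 ≈ -0.072512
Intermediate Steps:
M = -49647 (M = -22875 - 26772 = -49647)
(-41 + 101)²/M = (-41 + 101)²/(-49647) = 60²*(-1/49647) = 3600*(-1/49647) = -1200/16549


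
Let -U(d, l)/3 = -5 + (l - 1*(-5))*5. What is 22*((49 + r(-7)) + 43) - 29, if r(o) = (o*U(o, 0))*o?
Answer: -62685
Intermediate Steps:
U(d, l) = -60 - 15*l (U(d, l) = -3*(-5 + (l - 1*(-5))*5) = -3*(-5 + (l + 5)*5) = -3*(-5 + (5 + l)*5) = -3*(-5 + (25 + 5*l)) = -3*(20 + 5*l) = -60 - 15*l)
r(o) = -60*o**2 (r(o) = (o*(-60 - 15*0))*o = (o*(-60 + 0))*o = (o*(-60))*o = (-60*o)*o = -60*o**2)
22*((49 + r(-7)) + 43) - 29 = 22*((49 - 60*(-7)**2) + 43) - 29 = 22*((49 - 60*49) + 43) - 29 = 22*((49 - 2940) + 43) - 29 = 22*(-2891 + 43) - 29 = 22*(-2848) - 29 = -62656 - 29 = -62685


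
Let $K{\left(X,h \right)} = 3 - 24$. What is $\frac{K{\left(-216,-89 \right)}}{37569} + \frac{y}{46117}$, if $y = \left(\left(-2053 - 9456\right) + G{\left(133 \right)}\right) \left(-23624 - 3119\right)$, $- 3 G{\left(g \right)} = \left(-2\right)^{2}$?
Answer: $\frac{1652074333186}{247509939} \approx 6674.8$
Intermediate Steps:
$K{\left(X,h \right)} = -21$ ($K{\left(X,h \right)} = 3 - 24 = -21$)
$G{\left(g \right)} = - \frac{4}{3}$ ($G{\left(g \right)} = - \frac{\left(-2\right)^{2}}{3} = \left(- \frac{1}{3}\right) 4 = - \frac{4}{3}$)
$y = \frac{923462533}{3}$ ($y = \left(\left(-2053 - 9456\right) - \frac{4}{3}\right) \left(-23624 - 3119\right) = \left(-11509 - \frac{4}{3}\right) \left(-26743\right) = \left(- \frac{34531}{3}\right) \left(-26743\right) = \frac{923462533}{3} \approx 3.0782 \cdot 10^{8}$)
$\frac{K{\left(-216,-89 \right)}}{37569} + \frac{y}{46117} = - \frac{21}{37569} + \frac{923462533}{3 \cdot 46117} = \left(-21\right) \frac{1}{37569} + \frac{923462533}{3} \cdot \frac{1}{46117} = - \frac{1}{1789} + \frac{923462533}{138351} = \frac{1652074333186}{247509939}$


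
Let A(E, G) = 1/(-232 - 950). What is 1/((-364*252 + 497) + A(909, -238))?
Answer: -1182/107835043 ≈ -1.0961e-5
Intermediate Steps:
A(E, G) = -1/1182 (A(E, G) = 1/(-1182) = -1/1182)
1/((-364*252 + 497) + A(909, -238)) = 1/((-364*252 + 497) - 1/1182) = 1/((-91728 + 497) - 1/1182) = 1/(-91231 - 1/1182) = 1/(-107835043/1182) = -1182/107835043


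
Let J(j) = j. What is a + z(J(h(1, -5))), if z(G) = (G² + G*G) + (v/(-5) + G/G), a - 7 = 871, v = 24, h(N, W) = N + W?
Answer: 4531/5 ≈ 906.20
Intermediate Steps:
a = 878 (a = 7 + 871 = 878)
z(G) = -19/5 + 2*G² (z(G) = (G² + G*G) + (24/(-5) + G/G) = (G² + G²) + (24*(-⅕) + 1) = 2*G² + (-24/5 + 1) = 2*G² - 19/5 = -19/5 + 2*G²)
a + z(J(h(1, -5))) = 878 + (-19/5 + 2*(1 - 5)²) = 878 + (-19/5 + 2*(-4)²) = 878 + (-19/5 + 2*16) = 878 + (-19/5 + 32) = 878 + 141/5 = 4531/5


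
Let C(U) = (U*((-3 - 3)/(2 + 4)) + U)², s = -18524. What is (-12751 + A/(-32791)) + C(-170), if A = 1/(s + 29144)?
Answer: -4440413595421/348240420 ≈ -12751.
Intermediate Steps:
A = 1/10620 (A = 1/(-18524 + 29144) = 1/10620 ≈ 9.4162e-5)
C(U) = 0 (C(U) = (U*(-6/6) + U)² = (U*(-6*⅙) + U)² = (U*(-1) + U)² = (-U + U)² = 0² = 0)
(-12751 + A/(-32791)) + C(-170) = (-12751 + (1/10620)/(-32791)) + 0 = (-12751 + (1/10620)*(-1/32791)) + 0 = (-12751 - 1/348240420) + 0 = -4440413595421/348240420 + 0 = -4440413595421/348240420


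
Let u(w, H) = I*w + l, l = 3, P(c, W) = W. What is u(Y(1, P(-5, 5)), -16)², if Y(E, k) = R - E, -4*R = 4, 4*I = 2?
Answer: 4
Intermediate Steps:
I = ½ (I = (¼)*2 = ½ ≈ 0.50000)
R = -1 (R = -¼*4 = -1)
Y(E, k) = -1 - E
u(w, H) = 3 + w/2 (u(w, H) = w/2 + 3 = 3 + w/2)
u(Y(1, P(-5, 5)), -16)² = (3 + (-1 - 1*1)/2)² = (3 + (-1 - 1)/2)² = (3 + (½)*(-2))² = (3 - 1)² = 2² = 4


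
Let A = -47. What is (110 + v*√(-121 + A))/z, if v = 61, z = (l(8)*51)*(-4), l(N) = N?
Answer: -55/816 - 61*I*√42/816 ≈ -0.067402 - 0.48447*I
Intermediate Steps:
z = -1632 (z = (8*51)*(-4) = 408*(-4) = -1632)
(110 + v*√(-121 + A))/z = (110 + 61*√(-121 - 47))/(-1632) = (110 + 61*√(-168))*(-1/1632) = (110 + 61*(2*I*√42))*(-1/1632) = (110 + 122*I*√42)*(-1/1632) = -55/816 - 61*I*√42/816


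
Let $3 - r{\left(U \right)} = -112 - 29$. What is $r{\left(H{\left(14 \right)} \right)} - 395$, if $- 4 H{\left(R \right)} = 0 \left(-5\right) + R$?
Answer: $-251$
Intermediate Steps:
$H{\left(R \right)} = - \frac{R}{4}$ ($H{\left(R \right)} = - \frac{0 \left(-5\right) + R}{4} = - \frac{0 + R}{4} = - \frac{R}{4}$)
$r{\left(U \right)} = 144$ ($r{\left(U \right)} = 3 - \left(-112 - 29\right) = 3 - -141 = 3 + 141 = 144$)
$r{\left(H{\left(14 \right)} \right)} - 395 = 144 - 395 = -251$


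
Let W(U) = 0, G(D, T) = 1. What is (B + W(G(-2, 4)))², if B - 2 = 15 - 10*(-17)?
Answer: 34969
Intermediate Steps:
B = 187 (B = 2 + (15 - 10*(-17)) = 2 + (15 + 170) = 2 + 185 = 187)
(B + W(G(-2, 4)))² = (187 + 0)² = 187² = 34969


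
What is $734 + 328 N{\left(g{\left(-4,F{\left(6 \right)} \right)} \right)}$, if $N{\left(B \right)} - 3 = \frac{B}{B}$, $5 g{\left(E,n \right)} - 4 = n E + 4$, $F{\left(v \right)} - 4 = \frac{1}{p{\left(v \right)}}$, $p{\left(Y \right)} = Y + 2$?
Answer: $2046$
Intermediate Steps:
$p{\left(Y \right)} = 2 + Y$
$F{\left(v \right)} = 4 + \frac{1}{2 + v}$
$g{\left(E,n \right)} = \frac{8}{5} + \frac{E n}{5}$ ($g{\left(E,n \right)} = \frac{4}{5} + \frac{n E + 4}{5} = \frac{4}{5} + \frac{E n + 4}{5} = \frac{4}{5} + \frac{4 + E n}{5} = \frac{4}{5} + \left(\frac{4}{5} + \frac{E n}{5}\right) = \frac{8}{5} + \frac{E n}{5}$)
$N{\left(B \right)} = 4$ ($N{\left(B \right)} = 3 + \frac{B}{B} = 3 + 1 = 4$)
$734 + 328 N{\left(g{\left(-4,F{\left(6 \right)} \right)} \right)} = 734 + 328 \cdot 4 = 734 + 1312 = 2046$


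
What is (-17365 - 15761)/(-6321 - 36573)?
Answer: 5521/7149 ≈ 0.77228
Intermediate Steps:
(-17365 - 15761)/(-6321 - 36573) = -33126/(-42894) = -33126*(-1/42894) = 5521/7149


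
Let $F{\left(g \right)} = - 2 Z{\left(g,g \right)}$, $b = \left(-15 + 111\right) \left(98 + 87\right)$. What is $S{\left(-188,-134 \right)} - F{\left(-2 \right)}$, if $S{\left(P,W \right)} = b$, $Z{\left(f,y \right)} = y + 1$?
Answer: $17758$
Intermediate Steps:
$Z{\left(f,y \right)} = 1 + y$
$b = 17760$ ($b = 96 \cdot 185 = 17760$)
$S{\left(P,W \right)} = 17760$
$F{\left(g \right)} = -2 - 2 g$ ($F{\left(g \right)} = - 2 \left(1 + g\right) = -2 - 2 g$)
$S{\left(-188,-134 \right)} - F{\left(-2 \right)} = 17760 - \left(-2 - -4\right) = 17760 - \left(-2 + 4\right) = 17760 - 2 = 17758$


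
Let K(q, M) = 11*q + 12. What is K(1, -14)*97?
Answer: 2231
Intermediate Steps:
K(q, M) = 12 + 11*q
K(1, -14)*97 = (12 + 11*1)*97 = (12 + 11)*97 = 23*97 = 2231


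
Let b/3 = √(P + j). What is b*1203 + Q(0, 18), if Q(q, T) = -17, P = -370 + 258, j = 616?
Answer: -17 + 21654*√14 ≈ 81005.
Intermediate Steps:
P = -112
b = 18*√14 (b = 3*√(-112 + 616) = 3*√504 = 3*(6*√14) = 18*√14 ≈ 67.350)
b*1203 + Q(0, 18) = (18*√14)*1203 - 17 = 21654*√14 - 17 = -17 + 21654*√14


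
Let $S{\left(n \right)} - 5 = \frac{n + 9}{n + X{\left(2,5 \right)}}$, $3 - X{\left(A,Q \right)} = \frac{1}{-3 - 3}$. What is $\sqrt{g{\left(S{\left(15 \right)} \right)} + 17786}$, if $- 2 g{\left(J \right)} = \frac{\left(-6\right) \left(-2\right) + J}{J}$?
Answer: $\frac{\sqrt{33770798958}}{1378} \approx 133.36$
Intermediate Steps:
$X{\left(A,Q \right)} = \frac{19}{6}$ ($X{\left(A,Q \right)} = 3 - \frac{1}{-3 - 3} = 3 - \frac{1}{-6} = 3 - - \frac{1}{6} = 3 + \frac{1}{6} = \frac{19}{6}$)
$S{\left(n \right)} = 5 + \frac{9 + n}{\frac{19}{6} + n}$ ($S{\left(n \right)} = 5 + \frac{n + 9}{n + \frac{19}{6}} = 5 + \frac{9 + n}{\frac{19}{6} + n}$)
$g{\left(J \right)} = - \frac{12 + J}{2 J}$ ($g{\left(J \right)} = - \frac{\left(\left(-6\right) \left(-2\right) + J\right) \frac{1}{J}}{2} = - \frac{\left(12 + J\right) \frac{1}{J}}{2} = - \frac{\frac{1}{J} \left(12 + J\right)}{2} = - \frac{12 + J}{2 J}$)
$\sqrt{g{\left(S{\left(15 \right)} \right)} + 17786} = \sqrt{\frac{-12 - \frac{149 + 36 \cdot 15}{19 + 6 \cdot 15}}{2 \frac{149 + 36 \cdot 15}{19 + 6 \cdot 15}} + 17786} = \sqrt{\frac{-12 - \frac{149 + 540}{19 + 90}}{2 \frac{149 + 540}{19 + 90}} + 17786} = \sqrt{\frac{-12 - \frac{1}{109} \cdot 689}{2 \cdot \frac{1}{109} \cdot 689} + 17786} = \sqrt{\frac{-12 - \frac{689}{109}}{2 \cdot \frac{689}{109}} + 17786} = \sqrt{\frac{1}{2} \cdot \frac{109}{689} \left(-12 - \frac{689}{109}\right) + 17786} = \sqrt{\frac{1}{2} \cdot \frac{109}{689} \left(- \frac{1997}{109}\right) + 17786} = \sqrt{- \frac{1997}{1378} + 17786} = \sqrt{\frac{24507111}{1378}} = \frac{\sqrt{33770798958}}{1378}$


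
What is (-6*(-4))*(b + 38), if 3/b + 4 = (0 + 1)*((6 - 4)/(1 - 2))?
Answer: 900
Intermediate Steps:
b = -½ (b = 3/(-4 + (0 + 1)*((6 - 4)/(1 - 2))) = 3/(-4 + 1*(2/(-1))) = 3/(-4 + 1*(2*(-1))) = 3/(-4 + 1*(-2)) = 3/(-4 - 2) = 3/(-6) = 3*(-⅙) = -½ ≈ -0.50000)
(-6*(-4))*(b + 38) = (-6*(-4))*(-½ + 38) = 24*(75/2) = 900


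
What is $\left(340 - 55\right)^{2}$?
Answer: $81225$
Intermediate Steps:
$\left(340 - 55\right)^{2} = 285^{2} = 81225$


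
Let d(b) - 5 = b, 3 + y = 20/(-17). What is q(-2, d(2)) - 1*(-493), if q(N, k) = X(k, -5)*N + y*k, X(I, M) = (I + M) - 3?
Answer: 7918/17 ≈ 465.76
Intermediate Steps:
X(I, M) = -3 + I + M
y = -71/17 (y = -3 + 20/(-17) = -3 + 20*(-1/17) = -3 - 20/17 = -71/17 ≈ -4.1765)
d(b) = 5 + b
q(N, k) = -71*k/17 + N*(-8 + k) (q(N, k) = (-3 + k - 5)*N - 71*k/17 = (-8 + k)*N - 71*k/17 = N*(-8 + k) - 71*k/17 = -71*k/17 + N*(-8 + k))
q(-2, d(2)) - 1*(-493) = (-71*(5 + 2)/17 - 2*(-8 + (5 + 2))) - 1*(-493) = (-71/17*7 - 2*(-8 + 7)) + 493 = (-497/17 - 2*(-1)) + 493 = (-497/17 + 2) + 493 = -463/17 + 493 = 7918/17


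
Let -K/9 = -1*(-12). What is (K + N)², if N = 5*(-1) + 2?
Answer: 12321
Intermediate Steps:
K = -108 (K = -(-9)*(-12) = -9*12 = -108)
N = -3 (N = -5 + 2 = -3)
(K + N)² = (-108 - 3)² = (-111)² = 12321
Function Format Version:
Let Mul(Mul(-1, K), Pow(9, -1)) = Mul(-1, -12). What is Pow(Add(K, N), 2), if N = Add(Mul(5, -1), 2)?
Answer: 12321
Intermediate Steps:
K = -108 (K = Mul(-9, Mul(-1, -12)) = Mul(-9, 12) = -108)
N = -3 (N = Add(-5, 2) = -3)
Pow(Add(K, N), 2) = Pow(Add(-108, -3), 2) = Pow(-111, 2) = 12321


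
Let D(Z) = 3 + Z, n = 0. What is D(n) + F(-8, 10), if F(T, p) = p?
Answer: 13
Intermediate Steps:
D(n) + F(-8, 10) = (3 + 0) + 10 = 3 + 10 = 13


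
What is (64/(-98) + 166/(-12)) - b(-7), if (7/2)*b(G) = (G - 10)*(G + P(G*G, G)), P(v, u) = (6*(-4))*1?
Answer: -48527/294 ≈ -165.06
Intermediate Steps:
P(v, u) = -24 (P(v, u) = -24*1 = -24)
b(G) = 2*(-24 + G)*(-10 + G)/7 (b(G) = 2*((G - 10)*(G - 24))/7 = 2*((-10 + G)*(-24 + G))/7 = 2*((-24 + G)*(-10 + G))/7 = 2*(-24 + G)*(-10 + G)/7)
(64/(-98) + 166/(-12)) - b(-7) = (64/(-98) + 166/(-12)) - (480/7 - 68/7*(-7) + (2/7)*(-7)²) = (64*(-1/98) + 166*(-1/12)) - (480/7 + 68 + (2/7)*49) = (-32/49 - 83/6) - (480/7 + 68 + 14) = -4259/294 - 1*1054/7 = -4259/294 - 1054/7 = -48527/294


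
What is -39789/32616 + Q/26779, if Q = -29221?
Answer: -224286863/97047096 ≈ -2.3111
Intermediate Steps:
-39789/32616 + Q/26779 = -39789/32616 - 29221/26779 = -39789*1/32616 - 29221*1/26779 = -4421/3624 - 29221/26779 = -224286863/97047096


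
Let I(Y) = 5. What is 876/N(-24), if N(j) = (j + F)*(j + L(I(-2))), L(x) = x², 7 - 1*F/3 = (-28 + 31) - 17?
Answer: 292/13 ≈ 22.462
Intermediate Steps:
F = 63 (F = 21 - 3*((-28 + 31) - 17) = 21 - 3*(3 - 17) = 21 - 3*(-14) = 21 + 42 = 63)
N(j) = (25 + j)*(63 + j) (N(j) = (j + 63)*(j + 5²) = (63 + j)*(j + 25) = (63 + j)*(25 + j) = (25 + j)*(63 + j))
876/N(-24) = 876/(1575 + (-24)² + 88*(-24)) = 876/(1575 + 576 - 2112) = 876/39 = 876*(1/39) = 292/13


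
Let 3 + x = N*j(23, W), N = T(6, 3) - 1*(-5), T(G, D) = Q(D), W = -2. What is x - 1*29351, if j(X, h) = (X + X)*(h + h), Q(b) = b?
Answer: -30826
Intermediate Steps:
T(G, D) = D
j(X, h) = 4*X*h (j(X, h) = (2*X)*(2*h) = 4*X*h)
N = 8 (N = 3 - 1*(-5) = 3 + 5 = 8)
x = -1475 (x = -3 + 8*(4*23*(-2)) = -3 + 8*(-184) = -3 - 1472 = -1475)
x - 1*29351 = -1475 - 1*29351 = -1475 - 29351 = -30826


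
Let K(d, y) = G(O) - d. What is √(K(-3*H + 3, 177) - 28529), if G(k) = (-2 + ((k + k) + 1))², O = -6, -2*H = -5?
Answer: I*√113422/2 ≈ 168.39*I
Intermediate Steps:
H = 5/2 (H = -½*(-5) = 5/2 ≈ 2.5000)
G(k) = (-1 + 2*k)² (G(k) = (-2 + (2*k + 1))² = (-2 + (1 + 2*k))² = (-1 + 2*k)²)
K(d, y) = 169 - d (K(d, y) = (-1 + 2*(-6))² - d = (-1 - 12)² - d = (-13)² - d = 169 - d)
√(K(-3*H + 3, 177) - 28529) = √((169 - (-3*5/2 + 3)) - 28529) = √((169 - (-15/2 + 3)) - 28529) = √((169 - 1*(-9/2)) - 28529) = √((169 + 9/2) - 28529) = √(347/2 - 28529) = √(-56711/2) = I*√113422/2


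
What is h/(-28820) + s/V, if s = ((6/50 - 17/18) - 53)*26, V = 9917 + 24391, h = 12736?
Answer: -5369382233/11123511300 ≈ -0.48271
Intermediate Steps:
V = 34308
s = -314873/225 (s = ((6*(1/50) - 17*1/18) - 53)*26 = ((3/25 - 17/18) - 53)*26 = (-371/450 - 53)*26 = -24221/450*26 = -314873/225 ≈ -1399.4)
h/(-28820) + s/V = 12736/(-28820) - 314873/225/34308 = 12736*(-1/28820) - 314873/225*1/34308 = -3184/7205 - 314873/7719300 = -5369382233/11123511300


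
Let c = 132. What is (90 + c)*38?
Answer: 8436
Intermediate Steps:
(90 + c)*38 = (90 + 132)*38 = 222*38 = 8436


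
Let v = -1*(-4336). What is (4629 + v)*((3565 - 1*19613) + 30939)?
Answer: 133497815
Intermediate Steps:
v = 4336
(4629 + v)*((3565 - 1*19613) + 30939) = (4629 + 4336)*((3565 - 1*19613) + 30939) = 8965*((3565 - 19613) + 30939) = 8965*(-16048 + 30939) = 8965*14891 = 133497815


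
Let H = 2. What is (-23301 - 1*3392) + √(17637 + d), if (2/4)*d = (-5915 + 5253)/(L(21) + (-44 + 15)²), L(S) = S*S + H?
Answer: -26693 + √1817227866/321 ≈ -26560.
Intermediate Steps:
L(S) = 2 + S² (L(S) = S*S + 2 = S² + 2 = 2 + S²)
d = -331/321 (d = 2*((-5915 + 5253)/((2 + 21²) + (-44 + 15)²)) = 2*(-662/((2 + 441) + (-29)²)) = 2*(-662/(443 + 841)) = 2*(-662/1284) = 2*(-662*1/1284) = 2*(-331/642) = -331/321 ≈ -1.0312)
(-23301 - 1*3392) + √(17637 + d) = (-23301 - 1*3392) + √(17637 - 331/321) = (-23301 - 3392) + √(5661146/321) = -26693 + √1817227866/321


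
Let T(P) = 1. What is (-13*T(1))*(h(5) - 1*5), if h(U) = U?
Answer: 0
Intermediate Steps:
(-13*T(1))*(h(5) - 1*5) = (-13*1)*(5 - 1*5) = -13*(5 - 5) = -13*0 = 0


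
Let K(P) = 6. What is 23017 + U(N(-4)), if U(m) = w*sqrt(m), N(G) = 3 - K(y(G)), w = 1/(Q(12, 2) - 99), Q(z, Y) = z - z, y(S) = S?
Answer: 23017 - I*sqrt(3)/99 ≈ 23017.0 - 0.017495*I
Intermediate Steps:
Q(z, Y) = 0
w = -1/99 (w = 1/(0 - 99) = 1/(-99) = -1/99 ≈ -0.010101)
N(G) = -3 (N(G) = 3 - 1*6 = 3 - 6 = -3)
U(m) = -sqrt(m)/99
23017 + U(N(-4)) = 23017 - I*sqrt(3)/99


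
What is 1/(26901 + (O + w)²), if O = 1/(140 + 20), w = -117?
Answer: 25600/1039066561 ≈ 2.4637e-5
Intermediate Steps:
O = 1/160 ≈ 0.0062500
1/(26901 + (O + w)²) = 1/(26901 + (1/160 - 117)²) = 1/(26901 + (-18719/160)²) = 1/(26901 + 350400961/25600) = 1/(1039066561/25600) = 25600/1039066561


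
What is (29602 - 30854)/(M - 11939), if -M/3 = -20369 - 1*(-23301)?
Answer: 1252/20735 ≈ 0.060381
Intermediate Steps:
M = -8796 (M = -3*(-20369 - 1*(-23301)) = -3*(-20369 + 23301) = -3*2932 = -8796)
(29602 - 30854)/(M - 11939) = (29602 - 30854)/(-8796 - 11939) = -1252/(-20735) = -1252*(-1/20735) = 1252/20735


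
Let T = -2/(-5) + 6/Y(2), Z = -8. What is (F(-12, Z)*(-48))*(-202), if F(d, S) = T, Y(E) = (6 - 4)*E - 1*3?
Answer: 310272/5 ≈ 62054.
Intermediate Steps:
Y(E) = -3 + 2*E (Y(E) = 2*E - 3 = -3 + 2*E)
T = 32/5 (T = -2/(-5) + 6/(-3 + 2*2) = -2*(-⅕) + 6/(-3 + 4) = ⅖ + 6/1 = ⅖ + 6*1 = ⅖ + 6 = 32/5 ≈ 6.4000)
F(d, S) = 32/5
(F(-12, Z)*(-48))*(-202) = ((32/5)*(-48))*(-202) = -1536/5*(-202) = 310272/5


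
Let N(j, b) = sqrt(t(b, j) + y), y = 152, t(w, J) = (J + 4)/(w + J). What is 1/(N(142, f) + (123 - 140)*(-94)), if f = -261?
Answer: 95081/151930467 - sqrt(2135098)/303860934 ≈ 0.00062101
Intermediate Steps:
t(w, J) = (4 + J)/(J + w)
N(j, b) = sqrt(152 + (4 + j)/(b + j)) (N(j, b) = sqrt((4 + j)/(j + b) + 152) = sqrt((4 + j)/(b + j) + 152) = sqrt(152 + (4 + j)/(b + j)))
1/(N(142, f) + (123 - 140)*(-94)) = 1/(sqrt((4 + 152*(-261) + 153*142)/(-261 + 142)) + (123 - 140)*(-94)) = 1/(sqrt((4 - 39672 + 21726)/(-119)) - 17*(-94)) = 1/(sqrt(-1/119*(-17942)) + 1598) = 1/(sqrt(17942/119) + 1598) = 1/(sqrt(2135098)/119 + 1598) = 1/(1598 + sqrt(2135098)/119)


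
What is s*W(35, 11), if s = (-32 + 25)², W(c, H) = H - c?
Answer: -1176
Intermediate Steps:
s = 49 (s = (-7)² = 49)
s*W(35, 11) = 49*(11 - 1*35) = 49*(11 - 35) = 49*(-24) = -1176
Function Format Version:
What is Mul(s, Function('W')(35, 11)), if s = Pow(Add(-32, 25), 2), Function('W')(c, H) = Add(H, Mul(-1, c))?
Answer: -1176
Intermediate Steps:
s = 49 (s = Pow(-7, 2) = 49)
Mul(s, Function('W')(35, 11)) = Mul(49, Add(11, Mul(-1, 35))) = Mul(49, Add(11, -35)) = Mul(49, -24) = -1176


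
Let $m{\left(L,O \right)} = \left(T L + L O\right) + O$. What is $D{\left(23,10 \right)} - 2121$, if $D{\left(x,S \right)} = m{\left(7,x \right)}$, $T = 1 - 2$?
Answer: $-1944$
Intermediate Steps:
$T = -1$ ($T = 1 - 2 = -1$)
$m{\left(L,O \right)} = O - L + L O$ ($m{\left(L,O \right)} = \left(- L + L O\right) + O = O - L + L O$)
$D{\left(x,S \right)} = -7 + 8 x$ ($D{\left(x,S \right)} = x - 7 + 7 x = -7 + 8 x$)
$D{\left(23,10 \right)} - 2121 = \left(-7 + 8 \cdot 23\right) - 2121 = \left(-7 + 184\right) - 2121 = 177 - 2121 = -1944$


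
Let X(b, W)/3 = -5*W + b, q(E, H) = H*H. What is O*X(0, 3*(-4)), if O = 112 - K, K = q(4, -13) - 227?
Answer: 30600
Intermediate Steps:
q(E, H) = H**2
K = -58 (K = (-13)**2 - 227 = 169 - 227 = -58)
X(b, W) = -15*W + 3*b (X(b, W) = 3*(-5*W + b) = 3*(b - 5*W) = -15*W + 3*b)
O = 170 (O = 112 - 1*(-58) = 112 + 58 = 170)
O*X(0, 3*(-4)) = 170*(-45*(-4) + 3*0) = 170*(-15*(-12) + 0) = 170*(180 + 0) = 170*180 = 30600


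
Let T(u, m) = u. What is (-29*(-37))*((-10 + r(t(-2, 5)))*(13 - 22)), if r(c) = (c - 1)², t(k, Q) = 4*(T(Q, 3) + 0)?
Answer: -3389607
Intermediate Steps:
t(k, Q) = 4*Q (t(k, Q) = 4*(Q + 0) = 4*Q)
r(c) = (-1 + c)²
(-29*(-37))*((-10 + r(t(-2, 5)))*(13 - 22)) = (-29*(-37))*((-10 + (-1 + 4*5)²)*(13 - 22)) = 1073*((-10 + (-1 + 20)²)*(-9)) = 1073*((-10 + 19²)*(-9)) = 1073*((-10 + 361)*(-9)) = 1073*(351*(-9)) = 1073*(-3159) = -3389607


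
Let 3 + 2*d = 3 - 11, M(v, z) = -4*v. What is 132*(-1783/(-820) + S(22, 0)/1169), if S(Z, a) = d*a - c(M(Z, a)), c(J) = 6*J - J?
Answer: 80689191/239645 ≈ 336.70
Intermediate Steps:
c(J) = 5*J
d = -11/2 (d = -3/2 + (3 - 11)/2 = -3/2 + (1/2)*(-8) = -3/2 - 4 = -11/2 ≈ -5.5000)
S(Z, a) = 20*Z - 11*a/2 (S(Z, a) = -11*a/2 - 5*(-4*Z) = -11*a/2 - (-20)*Z = -11*a/2 + 20*Z = 20*Z - 11*a/2)
132*(-1783/(-820) + S(22, 0)/1169) = 132*(-1783/(-820) + (20*22 - 11/2*0)/1169) = 132*(-1783*(-1/820) + (440 + 0)*(1/1169)) = 132*(1783/820 + 440*(1/1169)) = 132*(1783/820 + 440/1169) = 132*(2445127/958580) = 80689191/239645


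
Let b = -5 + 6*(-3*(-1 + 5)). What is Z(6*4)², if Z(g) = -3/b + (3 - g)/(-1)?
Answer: 2624400/5929 ≈ 442.64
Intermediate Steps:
b = -77 (b = -5 + 6*(-3*4) = -5 + 6*(-12) = -5 - 72 = -77)
Z(g) = -228/77 + g (Z(g) = -3/(-77) + (3 - g)/(-1) = -3*(-1/77) + (3 - g)*(-1) = 3/77 + (-3 + g) = -228/77 + g)
Z(6*4)² = (-228/77 + 6*4)² = (-228/77 + 24)² = (1620/77)² = 2624400/5929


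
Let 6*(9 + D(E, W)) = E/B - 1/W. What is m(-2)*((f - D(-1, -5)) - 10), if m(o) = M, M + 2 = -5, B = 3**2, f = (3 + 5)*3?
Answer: -21721/135 ≈ -160.90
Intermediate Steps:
f = 24 (f = 8*3 = 24)
B = 9
D(E, W) = -9 - 1/(6*W) + E/54 (D(E, W) = -9 + (E/9 - 1/W)/6 = -9 + (-1/W + E/9)/6 = -9 + (-1/(6*W) + E/54) = -9 - 1/(6*W) + E/54)
M = -7 (M = -2 - 5 = -7)
m(o) = -7
m(-2)*((f - D(-1, -5)) - 10) = -7*((24 - (-9 - 5*(-486 - 1))/(54*(-5))) - 10) = -7*((24 - (-1)*(-9 - 5*(-487))/(54*5)) - 10) = -7*((24 - (-1)*(-9 + 2435)/(54*5)) - 10) = -7*((24 - (-1)*2426/(54*5)) - 10) = -7*((24 - 1*(-1213/135)) - 10) = -7*((24 + 1213/135) - 10) = -7*(4453/135 - 10) = -7*3103/135 = -21721/135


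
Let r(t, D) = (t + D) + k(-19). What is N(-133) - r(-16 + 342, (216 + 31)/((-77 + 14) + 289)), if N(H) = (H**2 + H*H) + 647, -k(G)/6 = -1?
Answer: 8066371/226 ≈ 35692.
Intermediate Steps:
k(G) = 6 (k(G) = -6*(-1) = 6)
N(H) = 647 + 2*H**2 (N(H) = (H**2 + H**2) + 647 = 2*H**2 + 647 = 647 + 2*H**2)
r(t, D) = 6 + D + t (r(t, D) = (t + D) + 6 = (D + t) + 6 = 6 + D + t)
N(-133) - r(-16 + 342, (216 + 31)/((-77 + 14) + 289)) = (647 + 2*(-133)**2) - (6 + (216 + 31)/((-77 + 14) + 289) + (-16 + 342)) = (647 + 2*17689) - (6 + 247/(-63 + 289) + 326) = (647 + 35378) - (6 + 247/226 + 326) = 36025 - (6 + 247*(1/226) + 326) = 36025 - (6 + 247/226 + 326) = 36025 - 1*75279/226 = 36025 - 75279/226 = 8066371/226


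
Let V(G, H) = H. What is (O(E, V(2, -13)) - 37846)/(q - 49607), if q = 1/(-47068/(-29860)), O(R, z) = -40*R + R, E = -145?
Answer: 378791497/583718104 ≈ 0.64893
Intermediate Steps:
O(R, z) = -39*R
q = 7465/11767 (q = 1/(-47068*(-1/29860)) = 1/(11767/7465) = 7465/11767 ≈ 0.63440)
(O(E, V(2, -13)) - 37846)/(q - 49607) = (-39*(-145) - 37846)/(7465/11767 - 49607) = (5655 - 37846)/(-583718104/11767) = -32191*(-11767/583718104) = 378791497/583718104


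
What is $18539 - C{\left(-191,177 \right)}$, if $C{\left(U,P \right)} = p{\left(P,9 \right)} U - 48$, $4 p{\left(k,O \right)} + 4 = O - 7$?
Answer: $\frac{36983}{2} \approx 18492.0$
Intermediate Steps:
$p{\left(k,O \right)} = - \frac{11}{4} + \frac{O}{4}$ ($p{\left(k,O \right)} = -1 + \frac{O - 7}{4} = -1 + \frac{-7 + O}{4} = -1 + \left(- \frac{7}{4} + \frac{O}{4}\right) = - \frac{11}{4} + \frac{O}{4}$)
$C{\left(U,P \right)} = -48 - \frac{U}{2}$ ($C{\left(U,P \right)} = \left(- \frac{11}{4} + \frac{1}{4} \cdot 9\right) U - 48 = \left(- \frac{11}{4} + \frac{9}{4}\right) U - 48 = - \frac{U}{2} - 48 = -48 - \frac{U}{2}$)
$18539 - C{\left(-191,177 \right)} = 18539 - \left(-48 - - \frac{191}{2}\right) = 18539 - \left(-48 + \frac{191}{2}\right) = 18539 - \frac{95}{2} = \frac{36983}{2}$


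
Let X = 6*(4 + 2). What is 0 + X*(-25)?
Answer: -900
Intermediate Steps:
X = 36 (X = 6*6 = 36)
0 + X*(-25) = 0 + 36*(-25) = 0 - 900 = -900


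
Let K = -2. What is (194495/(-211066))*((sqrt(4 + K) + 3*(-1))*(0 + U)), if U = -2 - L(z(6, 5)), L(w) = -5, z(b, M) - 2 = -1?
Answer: 1750455/211066 - 583485*sqrt(2)/211066 ≈ 4.3839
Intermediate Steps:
z(b, M) = 1 (z(b, M) = 2 - 1 = 1)
U = 3 (U = -2 - 1*(-5) = -2 + 5 = 3)
(194495/(-211066))*((sqrt(4 + K) + 3*(-1))*(0 + U)) = (194495/(-211066))*((sqrt(4 - 2) + 3*(-1))*(0 + 3)) = (194495*(-1/211066))*((sqrt(2) - 3)*3) = -194495*(-3 + sqrt(2))*3/211066 = -194495*(-9 + 3*sqrt(2))/211066 = 1750455/211066 - 583485*sqrt(2)/211066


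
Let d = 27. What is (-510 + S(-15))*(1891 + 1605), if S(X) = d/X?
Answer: -8946264/5 ≈ -1.7893e+6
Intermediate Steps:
S(X) = 27/X
(-510 + S(-15))*(1891 + 1605) = (-510 + 27/(-15))*(1891 + 1605) = (-510 + 27*(-1/15))*3496 = (-510 - 9/5)*3496 = -2559/5*3496 = -8946264/5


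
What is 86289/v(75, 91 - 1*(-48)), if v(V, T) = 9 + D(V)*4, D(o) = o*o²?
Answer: 28763/562503 ≈ 0.051134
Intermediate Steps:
D(o) = o³
v(V, T) = 9 + 4*V³ (v(V, T) = 9 + V³*4 = 9 + 4*V³)
86289/v(75, 91 - 1*(-48)) = 86289/(9 + 4*75³) = 86289/(9 + 4*421875) = 86289/(9 + 1687500) = 86289/1687509 = 86289*(1/1687509) = 28763/562503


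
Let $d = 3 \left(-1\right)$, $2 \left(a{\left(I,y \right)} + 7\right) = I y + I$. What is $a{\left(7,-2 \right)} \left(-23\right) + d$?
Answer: $\frac{477}{2} \approx 238.5$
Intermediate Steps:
$a{\left(I,y \right)} = -7 + \frac{I}{2} + \frac{I y}{2}$ ($a{\left(I,y \right)} = -7 + \frac{I y + I}{2} = -7 + \frac{I + I y}{2} = -7 + \left(\frac{I}{2} + \frac{I y}{2}\right) = -7 + \frac{I}{2} + \frac{I y}{2}$)
$d = -3$
$a{\left(7,-2 \right)} \left(-23\right) + d = \left(-7 + \frac{1}{2} \cdot 7 + \frac{1}{2} \cdot 7 \left(-2\right)\right) \left(-23\right) - 3 = \left(-7 + \frac{7}{2} - 7\right) \left(-23\right) - 3 = \left(- \frac{21}{2}\right) \left(-23\right) - 3 = \frac{483}{2} - 3 = \frac{477}{2}$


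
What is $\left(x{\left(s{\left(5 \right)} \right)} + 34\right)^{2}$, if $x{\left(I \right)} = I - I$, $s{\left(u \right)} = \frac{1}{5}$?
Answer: $1156$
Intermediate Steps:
$s{\left(u \right)} = \frac{1}{5}$
$x{\left(I \right)} = 0$
$\left(x{\left(s{\left(5 \right)} \right)} + 34\right)^{2} = \left(0 + 34\right)^{2} = 34^{2} = 1156$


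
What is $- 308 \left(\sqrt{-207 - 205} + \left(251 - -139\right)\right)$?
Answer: $-120120 - 616 i \sqrt{103} \approx -1.2012 \cdot 10^{5} - 6251.7 i$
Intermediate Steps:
$- 308 \left(\sqrt{-207 - 205} + \left(251 - -139\right)\right) = - 308 \left(\sqrt{-412} + \left(251 + 139\right)\right) = - 308 \left(2 i \sqrt{103} + 390\right) = - 308 \left(390 + 2 i \sqrt{103}\right) = -120120 - 616 i \sqrt{103}$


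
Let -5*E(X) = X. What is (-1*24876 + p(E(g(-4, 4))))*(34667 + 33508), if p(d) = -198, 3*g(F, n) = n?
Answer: -1709419950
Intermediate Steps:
g(F, n) = n/3
E(X) = -X/5
(-1*24876 + p(E(g(-4, 4))))*(34667 + 33508) = (-1*24876 - 198)*(34667 + 33508) = (-24876 - 198)*68175 = -25074*68175 = -1709419950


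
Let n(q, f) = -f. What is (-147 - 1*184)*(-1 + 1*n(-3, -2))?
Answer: -331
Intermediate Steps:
(-147 - 1*184)*(-1 + 1*n(-3, -2)) = (-147 - 1*184)*(-1 + 1*(-1*(-2))) = (-147 - 184)*(-1 + 1*2) = -331*(-1 + 2) = -331*1 = -331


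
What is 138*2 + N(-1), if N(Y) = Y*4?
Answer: 272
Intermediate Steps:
N(Y) = 4*Y
138*2 + N(-1) = 138*2 + 4*(-1) = 276 - 4 = 272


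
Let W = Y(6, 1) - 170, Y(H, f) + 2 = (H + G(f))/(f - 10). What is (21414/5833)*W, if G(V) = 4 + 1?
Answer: -11128142/17499 ≈ -635.93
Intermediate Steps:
G(V) = 5
Y(H, f) = -2 + (5 + H)/(-10 + f) (Y(H, f) = -2 + (H + 5)/(f - 10) = -2 + (5 + H)/(-10 + f))
W = -1559/9 (W = (25 + 6 - 2*1)/(-10 + 1) - 170 = (25 + 6 - 2)/(-9) - 170 = -⅑*29 - 170 = -29/9 - 170 = -1559/9 ≈ -173.22)
(21414/5833)*W = (21414/5833)*(-1559/9) = -11128142/17499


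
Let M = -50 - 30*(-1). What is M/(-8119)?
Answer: 20/8119 ≈ 0.0024634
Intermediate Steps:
M = -20 (M = -50 + 30 = -20)
M/(-8119) = -20/(-8119) = -20*(-1/8119) = 20/8119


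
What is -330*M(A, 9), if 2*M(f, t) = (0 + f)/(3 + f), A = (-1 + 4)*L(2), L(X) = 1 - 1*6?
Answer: -825/4 ≈ -206.25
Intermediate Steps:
L(X) = -5 (L(X) = 1 - 6 = -5)
A = -15 (A = (-1 + 4)*(-5) = 3*(-5) = -15)
M(f, t) = f/(2*(3 + f)) (M(f, t) = ((0 + f)/(3 + f))/2 = (f/(3 + f))/2 = f/(2*(3 + f)))
-330*M(A, 9) = -165*(-15)/(3 - 15) = -165*(-15)/(-12) = -165*(-15)*(-1)/12 = -330*5/8 = -825/4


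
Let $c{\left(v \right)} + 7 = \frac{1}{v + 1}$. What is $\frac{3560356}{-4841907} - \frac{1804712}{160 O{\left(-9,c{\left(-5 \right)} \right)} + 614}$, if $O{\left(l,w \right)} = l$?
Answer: $\frac{623950486552}{285672513} \approx 2184.1$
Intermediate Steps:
$c{\left(v \right)} = -7 + \frac{1}{1 + v}$ ($c{\left(v \right)} = -7 + \frac{1}{v + 1} = -7 + \frac{1}{1 + v}$)
$\frac{3560356}{-4841907} - \frac{1804712}{160 O{\left(-9,c{\left(-5 \right)} \right)} + 614} = \frac{3560356}{-4841907} - \frac{1804712}{160 \left(-9\right) + 614} = 3560356 \left(- \frac{1}{4841907}\right) - \frac{1804712}{-1440 + 614} = - \frac{3560356}{4841907} - \frac{1804712}{-826} = - \frac{3560356}{4841907} - - \frac{128908}{59} = - \frac{3560356}{4841907} + \frac{128908}{59} = \frac{623950486552}{285672513}$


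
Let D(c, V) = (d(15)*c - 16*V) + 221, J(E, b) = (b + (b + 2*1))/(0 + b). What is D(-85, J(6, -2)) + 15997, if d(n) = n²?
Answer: -2923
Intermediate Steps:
J(E, b) = (2 + 2*b)/b (J(E, b) = (b + (b + 2))/b = (b + (2 + b))/b = (2 + 2*b)/b)
D(c, V) = 221 - 16*V + 225*c (D(c, V) = (15²*c - 16*V) + 221 = (225*c - 16*V) + 221 = (-16*V + 225*c) + 221 = 221 - 16*V + 225*c)
D(-85, J(6, -2)) + 15997 = (221 - 16*(2 + 2/(-2)) + 225*(-85)) + 15997 = (221 - 16*(2 + 2*(-½)) - 19125) + 15997 = (221 - 16*(2 - 1) - 19125) + 15997 = (221 - 16*1 - 19125) + 15997 = (221 - 16 - 19125) + 15997 = -18920 + 15997 = -2923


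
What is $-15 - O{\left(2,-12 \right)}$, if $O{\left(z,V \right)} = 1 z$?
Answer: $-17$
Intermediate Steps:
$O{\left(z,V \right)} = z$
$-15 - O{\left(2,-12 \right)} = -15 - 2 = -17$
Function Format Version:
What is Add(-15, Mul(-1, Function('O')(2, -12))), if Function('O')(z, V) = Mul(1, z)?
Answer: -17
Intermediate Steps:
Function('O')(z, V) = z
Add(-15, Mul(-1, Function('O')(2, -12))) = Add(-15, Mul(-1, 2)) = Add(-15, -2) = -17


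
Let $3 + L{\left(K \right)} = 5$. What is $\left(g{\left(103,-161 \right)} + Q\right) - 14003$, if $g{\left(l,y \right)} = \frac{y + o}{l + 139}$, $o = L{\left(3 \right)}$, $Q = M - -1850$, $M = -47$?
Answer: $- \frac{2952559}{242} \approx -12201.0$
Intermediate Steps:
$L{\left(K \right)} = 2$ ($L{\left(K \right)} = -3 + 5 = 2$)
$Q = 1803$ ($Q = -47 - -1850 = -47 + 1850 = 1803$)
$o = 2$
$g{\left(l,y \right)} = \frac{2 + y}{139 + l}$ ($g{\left(l,y \right)} = \frac{y + 2}{l + 139} = \frac{2 + y}{139 + l}$)
$\left(g{\left(103,-161 \right)} + Q\right) - 14003 = \left(\frac{2 - 161}{139 + 103} + 1803\right) - 14003 = \left(\frac{1}{242} \left(-159\right) + 1803\right) - 14003 = \left(- \frac{159}{242} + 1803\right) - 14003 = \frac{436167}{242} - 14003 = - \frac{2952559}{242}$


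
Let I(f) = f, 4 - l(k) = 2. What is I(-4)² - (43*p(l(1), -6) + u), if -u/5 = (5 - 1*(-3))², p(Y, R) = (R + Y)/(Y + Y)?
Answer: 379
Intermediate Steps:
l(k) = 2 (l(k) = 4 - 1*2 = 4 - 2 = 2)
p(Y, R) = (R + Y)/(2*Y) (p(Y, R) = (R + Y)/((2*Y)) = (R + Y)*(1/(2*Y)) = (R + Y)/(2*Y))
u = -320 (u = -5*(5 - 1*(-3))² = -5*(5 + 3)² = -5*8² = -5*64 = -320)
I(-4)² - (43*p(l(1), -6) + u) = (-4)² - (43*((½)*(-6 + 2)/2) - 320) = 16 - (43*((½)*(½)*(-4)) - 320) = 16 - (43*(-1) - 320) = 16 - (-43 - 320) = 16 - 1*(-363) = 16 + 363 = 379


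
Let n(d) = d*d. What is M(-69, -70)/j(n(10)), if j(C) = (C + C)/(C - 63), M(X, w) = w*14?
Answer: -1813/10 ≈ -181.30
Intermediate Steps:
n(d) = d²
M(X, w) = 14*w
j(C) = 2*C/(-63 + C) (j(C) = (2*C)/(-63 + C) = 2*C/(-63 + C))
M(-69, -70)/j(n(10)) = (14*(-70))/((2*10²/(-63 + 10²))) = -980/(2*100/(-63 + 100)) = -980/(2*100/37) = -980/(2*100*(1/37)) = -980/200/37 = -980*37/200 = -1813/10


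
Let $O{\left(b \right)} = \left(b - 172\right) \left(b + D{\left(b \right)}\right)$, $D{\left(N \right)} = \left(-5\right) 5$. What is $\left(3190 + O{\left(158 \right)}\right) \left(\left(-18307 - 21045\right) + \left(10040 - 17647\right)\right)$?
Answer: $-62361552$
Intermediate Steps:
$D{\left(N \right)} = -25$
$O{\left(b \right)} = \left(-172 + b\right) \left(-25 + b\right)$ ($O{\left(b \right)} = \left(b - 172\right) \left(b - 25\right) = \left(-172 + b\right) \left(-25 + b\right)$)
$\left(3190 + O{\left(158 \right)}\right) \left(\left(-18307 - 21045\right) + \left(10040 - 17647\right)\right) = \left(3190 + \left(4300 + 158^{2} - 31126\right)\right) \left(\left(-18307 - 21045\right) + \left(10040 - 17647\right)\right) = \left(3190 + \left(4300 + 24964 - 31126\right)\right) \left(-39352 - 7607\right) = \left(3190 - 1862\right) \left(-46959\right) = 1328 \left(-46959\right) = -62361552$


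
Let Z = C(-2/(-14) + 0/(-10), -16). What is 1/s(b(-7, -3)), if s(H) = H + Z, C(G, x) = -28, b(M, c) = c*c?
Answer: -1/19 ≈ -0.052632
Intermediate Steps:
b(M, c) = c²
Z = -28
s(H) = -28 + H (s(H) = H - 28 = -28 + H)
1/s(b(-7, -3)) = 1/(-28 + (-3)²) = 1/(-28 + 9) = 1/(-19) = -1/19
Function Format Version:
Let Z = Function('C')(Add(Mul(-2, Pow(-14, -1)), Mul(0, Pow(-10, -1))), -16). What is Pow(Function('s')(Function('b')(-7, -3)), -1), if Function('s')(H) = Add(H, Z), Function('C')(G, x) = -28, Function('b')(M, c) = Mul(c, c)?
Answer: Rational(-1, 19) ≈ -0.052632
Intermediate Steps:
Function('b')(M, c) = Pow(c, 2)
Z = -28
Function('s')(H) = Add(-28, H) (Function('s')(H) = Add(H, -28) = Add(-28, H))
Pow(Function('s')(Function('b')(-7, -3)), -1) = Pow(Add(-28, Pow(-3, 2)), -1) = Pow(Add(-28, 9), -1) = Pow(-19, -1) = Rational(-1, 19)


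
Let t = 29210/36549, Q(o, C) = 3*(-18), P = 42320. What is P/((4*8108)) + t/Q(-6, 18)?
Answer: 2580542500/2000290221 ≈ 1.2901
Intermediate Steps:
Q(o, C) = -54
t = 29210/36549 (t = 29210*(1/36549) = 29210/36549 ≈ 0.79920)
P/((4*8108)) + t/Q(-6, 18) = 42320/((4*8108)) + (29210/36549)/(-54) = 42320/32432 + (29210/36549)*(-1/54) = 42320*(1/32432) - 14605/986823 = 2645/2027 - 14605/986823 = 2580542500/2000290221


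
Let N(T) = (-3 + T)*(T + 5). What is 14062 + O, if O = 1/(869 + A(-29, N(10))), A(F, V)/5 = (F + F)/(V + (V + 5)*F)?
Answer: 7540480939/536231 ≈ 14062.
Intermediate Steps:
N(T) = (-3 + T)*(5 + T)
A(F, V) = 10*F/(V + F*(5 + V)) (A(F, V) = 5*((F + F)/(V + (V + 5)*F)) = 5*((2*F)/(V + (5 + V)*F)) = 5*((2*F)/(V + F*(5 + V))) = 5*(2*F/(V + F*(5 + V))) = 10*F/(V + F*(5 + V)))
O = 617/536231 (O = 1/(869 + 10*(-29)/((-15 + 10**2 + 2*10) + 5*(-29) - 29*(-15 + 10**2 + 2*10))) = 1/(869 + 10*(-29)/((-15 + 100 + 20) - 145 - 29*(-15 + 100 + 20))) = 1/(869 + 10*(-29)/(105 - 145 - 29*105)) = 1/(869 + 10*(-29)/(105 - 145 - 3045)) = 1/(869 + 10*(-29)/(-3085)) = 1/(869 + 10*(-29)*(-1/3085)) = 1/(869 + 58/617) = 1/(536231/617) = 617/536231 ≈ 0.0011506)
14062 + O = 14062 + 617/536231 = 7540480939/536231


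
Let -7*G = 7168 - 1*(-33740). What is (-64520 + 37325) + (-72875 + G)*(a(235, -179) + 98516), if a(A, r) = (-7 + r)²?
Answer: -10478470723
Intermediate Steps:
G = -5844 (G = -(7168 - 1*(-33740))/7 = -(7168 + 33740)/7 = -⅐*40908 = -5844)
(-64520 + 37325) + (-72875 + G)*(a(235, -179) + 98516) = (-64520 + 37325) + (-72875 - 5844)*((-7 - 179)² + 98516) = -27195 - 78719*((-186)² + 98516) = -27195 - 78719*(34596 + 98516) = -27195 - 78719*133112 = -27195 - 10478443528 = -10478470723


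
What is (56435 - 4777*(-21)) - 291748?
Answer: -134996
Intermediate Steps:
(56435 - 4777*(-21)) - 291748 = (56435 + 100317) - 291748 = 156752 - 291748 = -134996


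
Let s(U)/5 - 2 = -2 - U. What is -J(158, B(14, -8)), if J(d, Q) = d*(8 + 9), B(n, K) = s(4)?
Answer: -2686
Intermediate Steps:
s(U) = -5*U (s(U) = 10 + 5*(-2 - U) = 10 + (-10 - 5*U) = -5*U)
B(n, K) = -20 (B(n, K) = -5*4 = -20)
J(d, Q) = 17*d (J(d, Q) = d*17 = 17*d)
-J(158, B(14, -8)) = -17*158 = -1*2686 = -2686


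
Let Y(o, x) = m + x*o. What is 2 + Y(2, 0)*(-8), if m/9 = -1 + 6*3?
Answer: -1222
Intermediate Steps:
m = 153 (m = 9*(-1 + 6*3) = 9*(-1 + 18) = 9*17 = 153)
Y(o, x) = 153 + o*x (Y(o, x) = 153 + x*o = 153 + o*x)
2 + Y(2, 0)*(-8) = 2 + (153 + 2*0)*(-8) = 2 + (153 + 0)*(-8) = 2 + 153*(-8) = 2 - 1224 = -1222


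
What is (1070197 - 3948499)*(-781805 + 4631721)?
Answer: -11081220922632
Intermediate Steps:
(1070197 - 3948499)*(-781805 + 4631721) = -2878302*3849916 = -11081220922632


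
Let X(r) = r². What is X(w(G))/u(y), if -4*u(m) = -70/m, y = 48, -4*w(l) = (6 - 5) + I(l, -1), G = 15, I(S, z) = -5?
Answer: 96/35 ≈ 2.7429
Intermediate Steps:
w(l) = 1 (w(l) = -((6 - 5) - 5)/4 = -(1 - 5)/4 = -¼*(-4) = 1)
u(m) = 35/(2*m) (u(m) = -(-35)/(2*m) = 35/(2*m))
X(w(G))/u(y) = 1²/(((35/2)/48)) = 1/((35/2)*(1/48)) = 1/(35/96) = 1*(96/35) = 96/35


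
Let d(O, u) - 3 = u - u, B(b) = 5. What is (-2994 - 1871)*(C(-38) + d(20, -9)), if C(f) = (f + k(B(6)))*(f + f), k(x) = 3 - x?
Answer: -14804195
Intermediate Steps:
d(O, u) = 3 (d(O, u) = 3 + (u - u) = 3 + 0 = 3)
C(f) = 2*f*(-2 + f) (C(f) = (f + (3 - 1*5))*(f + f) = (f + (3 - 5))*(2*f) = (f - 2)*(2*f) = (-2 + f)*(2*f) = 2*f*(-2 + f))
(-2994 - 1871)*(C(-38) + d(20, -9)) = (-2994 - 1871)*(2*(-38)*(-2 - 38) + 3) = -4865*(2*(-38)*(-40) + 3) = -4865*(3040 + 3) = -4865*3043 = -14804195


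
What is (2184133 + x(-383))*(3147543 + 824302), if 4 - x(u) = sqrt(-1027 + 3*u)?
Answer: 8675053622765 - 31774760*I*sqrt(34) ≈ 8.6751e+12 - 1.8528e+8*I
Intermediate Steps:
x(u) = 4 - sqrt(-1027 + 3*u)
(2184133 + x(-383))*(3147543 + 824302) = (2184133 + (4 - sqrt(-1027 + 3*(-383))))*(3147543 + 824302) = (2184133 + (4 - sqrt(-1027 - 1149)))*3971845 = (2184133 + (4 - sqrt(-2176)))*3971845 = (2184133 + (4 - 8*I*sqrt(34)))*3971845 = (2184137 - 8*I*sqrt(34))*3971845 = 8675053622765 - 31774760*I*sqrt(34)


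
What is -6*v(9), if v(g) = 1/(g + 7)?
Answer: -3/8 ≈ -0.37500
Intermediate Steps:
v(g) = 1/(7 + g)
-6*v(9) = -6/(7 + 9) = -6/16 = -6*1/16 = -3/8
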